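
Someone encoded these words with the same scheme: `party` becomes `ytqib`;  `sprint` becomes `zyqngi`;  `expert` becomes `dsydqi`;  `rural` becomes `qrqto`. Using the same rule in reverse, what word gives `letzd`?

Each letter's alphabet position (a=0..z=25) is mapped through 9·x+19 mod 26 — an affine cipher.
Decoding letzd: l(11)→3·(11−19)≡2=c; e(4)→3·(4−19)≡7=h; t(19)→3·(19−19)≡0=a; z(25)→3·(25−19)≡18=s; d(3)→3·(3−19)≡4=e (all mod 26).

chase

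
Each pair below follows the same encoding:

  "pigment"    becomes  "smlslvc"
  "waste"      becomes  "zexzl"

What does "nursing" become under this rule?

qywypvp

In pigment: p→s is +3, i→m is +4, g→l is +5, m→s is +6 — the shift increases by 1 each position. The shift increases by 1 at each position, starting from +3: 3, 4, 5, ….
For nursing: n+3=q, u+4=y, r+5=w, s+6=y, i+7=p, n+8=v, g+9=p.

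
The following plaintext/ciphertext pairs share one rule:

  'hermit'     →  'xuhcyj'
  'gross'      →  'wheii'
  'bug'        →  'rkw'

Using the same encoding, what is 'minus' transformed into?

cydki

Compare letters: h→x is +16, e→u is +16, r→h is +16 — a constant shift. This is a Caesar cipher with shift 16.
For minus: m+16=c, i+16=y, n+16=d, u+16=k, s+16=i.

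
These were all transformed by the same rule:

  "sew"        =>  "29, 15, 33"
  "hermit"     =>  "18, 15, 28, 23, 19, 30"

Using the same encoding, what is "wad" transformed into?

33, 11, 14

Each letter is replaced by its alphabet position (a=1..z=26) + 10.
On wad: w=23→33, a=1→11, d=4→14.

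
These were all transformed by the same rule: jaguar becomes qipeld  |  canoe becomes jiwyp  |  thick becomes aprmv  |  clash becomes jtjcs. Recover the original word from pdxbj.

The shift increases by 1 at each position, starting from +7: 7, 8, 9, ….
Reversing it on pdxbj: p−7=i, d−8=v, x−9=o, b−10=r, j−11=y.

ivory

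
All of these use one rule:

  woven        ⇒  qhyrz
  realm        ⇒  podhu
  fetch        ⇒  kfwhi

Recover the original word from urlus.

prior

The output letters match the input read backwards, each shifted +3: woven reversed is nevow. Read the word backwards and shift each letter +3.
Decoding urlus: shift back: u−3=r, r−3=o, l−3=i, u−3=r, s−3=p → roirp; then reverse → prior.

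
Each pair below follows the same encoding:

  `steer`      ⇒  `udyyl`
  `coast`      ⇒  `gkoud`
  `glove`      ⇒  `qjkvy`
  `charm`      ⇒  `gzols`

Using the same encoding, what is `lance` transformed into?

jobgy

s(18)→u(20) and t(19)→d(3) fit y≡9x+14 (mod 26); the inverse of 9 mod 26 is 3. This is an affine cipher: with a=0,…,z=25, each position x becomes (9x+14) mod 26.
On lance: l(11)→9·11+14≡9=j; a(0)→9·0+14≡14=o; n(13)→9·13+14≡1=b; c(2)→9·2+14≡6=g; e(4)→9·4+14≡24=y (all mod 26).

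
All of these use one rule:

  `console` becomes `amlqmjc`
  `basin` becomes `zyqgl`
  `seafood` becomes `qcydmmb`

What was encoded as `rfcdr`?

Compare letters: c→a is +24, o→m is +24, n→l is +24 — a constant shift. This is a Caesar cipher with shift 24.
Decoding rfcdr: r−24=t, f−24=h, c−24=e, d−24=f, r−24=t.

theft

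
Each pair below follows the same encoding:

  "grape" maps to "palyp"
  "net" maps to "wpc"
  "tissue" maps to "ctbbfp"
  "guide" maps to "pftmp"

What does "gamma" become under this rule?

The shift depends on letter class: consonant g→p is +9, but vowel a→l is +11. Vowels shift forward by 11 and consonants shift forward by 9.
For gamma: g(cons)+9=p, a(vowel)+11=l, m(cons)+9=v, m(cons)+9=v, a(vowel)+11=l.

plvvl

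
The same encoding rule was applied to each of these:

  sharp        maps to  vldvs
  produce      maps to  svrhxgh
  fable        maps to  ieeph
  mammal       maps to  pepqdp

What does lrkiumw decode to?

inherit

Shifts by position in sharp: pos 0: s→v (+3), pos 1: h→l (+4), pos 2: a→d (+3), pos 3: r→v (+4) — repeating every 2. It's a Vigenère-style cipher with numeric key [3,4]: position i shifts by key[i mod 2].
Reversing it on lrkiumw: l−3=i, r−4=n, k−3=h, i−4=e, u−3=r, m−4=i, w−3=t.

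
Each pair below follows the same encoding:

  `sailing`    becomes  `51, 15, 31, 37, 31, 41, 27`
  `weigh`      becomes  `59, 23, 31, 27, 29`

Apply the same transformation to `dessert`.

21, 23, 51, 51, 23, 49, 53

s(#19)→51 and a(#1)→15: differences scale by 2, so n = 2·pos + 13. With a=1..z=26, the number is 2·pos + 13.
Applying it to dessert: d=4→21, e=5→23, s=19→51, s=19→51, e=5→23, r=18→49, t=20→53.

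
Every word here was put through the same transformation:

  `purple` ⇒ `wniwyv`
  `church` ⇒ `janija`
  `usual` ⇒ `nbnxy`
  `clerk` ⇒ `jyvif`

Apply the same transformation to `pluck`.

wynjf

p(15)→w(22) and u(20)→n(13) fit y≡19x+23 (mod 26); the inverse of 19 mod 26 is 11. This is an affine cipher: with a=0,…,z=25, each position x becomes (19x+23) mod 26.
Applying it to pluck: p(15)→19·15+23≡22=w; l(11)→19·11+23≡24=y; u(20)→19·20+23≡13=n; c(2)→19·2+23≡9=j; k(10)→19·10+23≡5=f (all mod 26).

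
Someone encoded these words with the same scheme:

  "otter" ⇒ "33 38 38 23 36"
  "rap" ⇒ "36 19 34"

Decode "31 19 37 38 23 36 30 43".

masterly

o is letter #15 and maps to 33: an offset of 18. The number is (letter's place in the alphabet, a=1) + 18.
Reversing it on 31 19 37 38 23 36 30 43: 31→(31−18)÷1=13=m, 19→(19−18)÷1=1=a, 37→(37−18)÷1=19=s, 38→(38−18)÷1=20=t, 23→(23−18)÷1=5=e, 36→(36−18)÷1=18=r, 30→(30−18)÷1=12=l, 43→(43−18)÷1=25=y.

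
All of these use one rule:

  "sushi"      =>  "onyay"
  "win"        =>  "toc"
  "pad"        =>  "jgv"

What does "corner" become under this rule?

The output letters match the input read backwards, each shifted +6: sushi reversed is ihsus. Read the word backwards and shift each letter +6.
Applying it to corner: reverse → renroc; then shift: r+6=x, e+6=k, n+6=t, r+6=x, o+6=u, c+6=i.

xktxui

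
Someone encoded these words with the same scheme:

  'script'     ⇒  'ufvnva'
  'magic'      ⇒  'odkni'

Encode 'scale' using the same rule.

ufeqk

In script: s→u is +2, c→f is +3, r→v is +4, i→n is +5 — the shift increases by 1 each position. Each letter shifts forward by (position + 2), i.e. 2, 3, 4, … — the shift grows by one for each successive letter.
On scale: s+2=u, c+3=f, a+4=e, l+5=q, e+6=k.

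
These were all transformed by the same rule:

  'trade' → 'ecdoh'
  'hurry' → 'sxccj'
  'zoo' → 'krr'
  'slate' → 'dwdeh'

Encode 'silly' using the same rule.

dlwwj

The shift depends on letter class: consonant t→e is +11, but vowel a→d is +3. The rule splits by letter class: vowels +3, consonants +11.
On silly: s(cons)+11=d, i(vowel)+3=l, l(cons)+11=w, l(cons)+11=w, y(cons)+11=j.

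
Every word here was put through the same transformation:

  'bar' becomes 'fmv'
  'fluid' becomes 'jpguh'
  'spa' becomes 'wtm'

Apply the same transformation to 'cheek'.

The shift depends on letter class: consonant b→f is +4, but vowel a→m is +12. Two shifts are in play — +12 for a/e/i/o/u, +4 for every other letter.
Applying it to cheek: c(cons)+4=g, h(cons)+4=l, e(vowel)+12=q, e(vowel)+12=q, k(cons)+4=o.

glqqo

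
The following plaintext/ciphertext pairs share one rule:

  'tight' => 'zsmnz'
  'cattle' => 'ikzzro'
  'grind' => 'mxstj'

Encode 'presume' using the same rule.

vxoyeso

The shift depends on letter class: consonant t→z is +6, but vowel i→s is +10. The rule splits by letter class: vowels +10, consonants +6.
For presume: p(cons)+6=v, r(cons)+6=x, e(vowel)+10=o, s(cons)+6=y, u(vowel)+10=e, m(cons)+6=s, e(vowel)+10=o.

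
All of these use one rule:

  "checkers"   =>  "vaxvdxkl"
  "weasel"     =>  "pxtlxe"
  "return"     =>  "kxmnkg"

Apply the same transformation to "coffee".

Compare letters: c→v is +19, h→a is +19, e→x is +19 — a constant shift. Each letter is shifted forward by 19 in the alphabet (a Caesar shift of +19).
Applying it to coffee: c+19=v, o+19=h, f+19=y, f+19=y, e+19=x, e+19=x.

vhyyxx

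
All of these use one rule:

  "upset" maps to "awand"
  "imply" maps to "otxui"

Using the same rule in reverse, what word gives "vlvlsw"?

The shift increases by 1 at each position, starting from +6: 6, 7, 8, ….
Undoing it on vlvlsw: v−6=p, l−7=e, v−8=n, l−9=c, s−10=i, w−11=l.

pencil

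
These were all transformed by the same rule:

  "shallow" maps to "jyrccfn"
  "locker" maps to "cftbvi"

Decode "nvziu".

Compare letters: s→j is +17, h→y is +17, a→r is +17 — a constant shift. Each letter is shifted forward by 17 in the alphabet (a Caesar shift of +17).
Reversing it on nvziu: n−17=w, v−17=e, z−17=i, i−17=r, u−17=d.

weird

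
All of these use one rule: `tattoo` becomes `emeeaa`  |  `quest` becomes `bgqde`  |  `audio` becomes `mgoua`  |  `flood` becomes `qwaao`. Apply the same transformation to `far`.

qmc

Two shifts are in play — +12 for a/e/i/o/u, +11 for every other letter.
Applying it to far: f(cons)+11=q, a(vowel)+12=m, r(cons)+11=c.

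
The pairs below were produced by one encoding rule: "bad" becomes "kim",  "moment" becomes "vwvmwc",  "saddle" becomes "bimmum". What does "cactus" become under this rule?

Two shifts are in play — +8 for a/e/i/o/u, +9 for every other letter.
For cactus: c(cons)+9=l, a(vowel)+8=i, c(cons)+9=l, t(cons)+9=c, u(vowel)+8=c, s(cons)+9=b.

lilccb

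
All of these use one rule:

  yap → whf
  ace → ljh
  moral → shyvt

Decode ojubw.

The output letters match the input read backwards, each shifted +7: yap reversed is pay. Read the word backwards and shift each letter +7.
Undoing it on ojubw: shift back: o−7=h, j−7=c, u−7=n, b−7=u, w−7=p → hcnup; then reverse → punch.

punch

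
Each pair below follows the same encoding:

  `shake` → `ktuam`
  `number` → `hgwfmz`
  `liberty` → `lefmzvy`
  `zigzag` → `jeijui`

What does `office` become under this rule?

Treating letters as 0–25, the rule is x ↦ 11x + 20 (mod 26).
On office: o(14)→11·14+20≡18=s; f(5)→11·5+20≡23=x; f(5)→11·5+20≡23=x; i(8)→11·8+20≡4=e; c(2)→11·2+20≡16=q; e(4)→11·4+20≡12=m (all mod 26).

sxxeqm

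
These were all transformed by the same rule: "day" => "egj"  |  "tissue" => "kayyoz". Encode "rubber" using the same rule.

The output letters match the input read backwards, each shifted +6: day reversed is yad. Read the word backwards and shift each letter +6.
On rubber: reverse → rebbur; then shift: r+6=x, e+6=k, b+6=h, b+6=h, u+6=a, r+6=x.

xkhhax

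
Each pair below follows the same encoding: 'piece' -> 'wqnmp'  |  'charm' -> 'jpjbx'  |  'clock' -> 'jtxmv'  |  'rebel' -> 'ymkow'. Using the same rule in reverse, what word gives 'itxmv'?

In piece: p→w is +7, i→q is +8, e→n is +9, c→m is +10 — the shift increases by 1 each position. The shift increases by 1 at each position, starting from +7: 7, 8, 9, ….
Reversing it on itxmv: i−7=b, t−8=l, x−9=o, m−10=c, v−11=k.

block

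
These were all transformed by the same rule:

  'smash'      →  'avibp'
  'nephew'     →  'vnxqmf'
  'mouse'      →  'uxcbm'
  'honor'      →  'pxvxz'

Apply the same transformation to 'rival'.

zrdjt

The shifts repeat in a cycle of length 2: positions 0,1,… shift by +8, +9, then the pattern repeats.
For rival: r+8=z, i+9=r, v+8=d, a+9=j, l+8=t.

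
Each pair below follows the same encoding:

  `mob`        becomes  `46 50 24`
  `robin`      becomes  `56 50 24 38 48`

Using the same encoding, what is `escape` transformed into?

30 58 26 22 52 30

m(#13)→46 and o(#15)→50: differences scale by 2, so n = 2·pos + 20. Each letter becomes 2×(its alphabet position, a=1..z=26) + 20.
For escape: e=5→30, s=19→58, c=3→26, a=1→22, p=16→52, e=5→30.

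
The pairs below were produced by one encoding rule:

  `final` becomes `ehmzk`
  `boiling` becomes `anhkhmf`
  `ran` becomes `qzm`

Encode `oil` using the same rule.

nhk

Compare letters: f→e is +25, i→h is +25, n→m is +25 — a constant shift. This is a Caesar cipher with shift 25.
On oil: o+25=n, i+25=h, l+25=k.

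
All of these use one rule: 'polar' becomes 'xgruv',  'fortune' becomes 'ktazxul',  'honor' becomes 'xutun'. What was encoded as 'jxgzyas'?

mustard

Two steps: reverse the string, then apply a Caesar shift of +6.
Undoing it on jxgzyas: shift back: j−6=d, x−6=r, g−6=a, z−6=t, y−6=s, a−6=u, s−6=m → dratsum; then reverse → mustard.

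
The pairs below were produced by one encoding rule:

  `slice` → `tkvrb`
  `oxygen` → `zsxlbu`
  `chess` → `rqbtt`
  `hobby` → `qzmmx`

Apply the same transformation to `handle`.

qhuwkb

This is an affine cipher: with a=0,…,z=25, each position x becomes (5x+7) mod 26.
On handle: h(7)→5·7+7≡16=q; a(0)→5·0+7≡7=h; n(13)→5·13+7≡20=u; d(3)→5·3+7≡22=w; l(11)→5·11+7≡10=k; e(4)→5·4+7≡1=b (all mod 26).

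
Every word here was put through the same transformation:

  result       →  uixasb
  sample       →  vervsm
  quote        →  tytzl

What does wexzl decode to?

In result: r→u is +3, e→i is +4, s→x is +5, u→a is +6 — the shift increases by 1 each position. The shift increases by 1 at each position, starting from +3: 3, 4, 5, ….
Decoding wexzl: w−3=t, e−4=a, x−5=s, z−6=t, l−7=e.

taste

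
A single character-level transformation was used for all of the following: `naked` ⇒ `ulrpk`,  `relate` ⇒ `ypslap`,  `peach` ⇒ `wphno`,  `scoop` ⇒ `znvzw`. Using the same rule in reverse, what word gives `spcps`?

Shifts by position in naked: pos 0: n→u (+7), pos 1: a→l (+11), pos 2: k→r (+7), pos 3: e→p (+11) — repeating every 2. A repeating key of period 2 is used — shifts +7, +11 over and over.
Decoding spcps: s−7=l, p−11=e, c−7=v, p−11=e, s−7=l.

level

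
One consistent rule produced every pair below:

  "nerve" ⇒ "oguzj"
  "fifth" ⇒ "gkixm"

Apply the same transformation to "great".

Letter i (0-indexed) is shifted by i+1, so successive shifts are 1, 2, 3, ….
For great: g+1=h, r+2=t, e+3=h, a+4=e, t+5=y.

hthey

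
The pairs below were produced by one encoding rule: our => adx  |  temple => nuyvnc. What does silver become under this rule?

aneurb

The output letters match the input read backwards, each shifted +9: our reversed is ruo. Two steps: reverse the string, then apply a Caesar shift of +9.
For silver: reverse → revlis; then shift: r+9=a, e+9=n, v+9=e, l+9=u, i+9=r, s+9=b.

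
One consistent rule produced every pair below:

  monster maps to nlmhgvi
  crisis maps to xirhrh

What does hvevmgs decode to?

seventh

Each pair mirrors across the alphabet (m↔n, o↔l, n↔m): positions sum to 25. Letters are reflected about the middle of the alphabet (position → 25−position): Atbash.
Undoing it on hvevmgs: h↔s, v↔e, e↔v, v↔e, m↔n, g↔t, s↔h.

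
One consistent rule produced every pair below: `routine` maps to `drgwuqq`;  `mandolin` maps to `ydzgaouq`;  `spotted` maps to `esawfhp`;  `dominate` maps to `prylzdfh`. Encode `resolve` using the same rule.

dherxyq

The shifts repeat in a cycle of length 2: positions 0,1,… shift by +12, +3, then the pattern repeats.
Applying it to resolve: r+12=d, e+3=h, s+12=e, o+3=r, l+12=x, v+3=y, e+12=q.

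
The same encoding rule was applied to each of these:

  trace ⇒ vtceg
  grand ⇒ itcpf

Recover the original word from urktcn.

spiral

Compare letters: t→v is +2, r→t is +2, a→c is +2 — a constant shift. This is a Caesar cipher with shift 2.
Undoing it on urktcn: u−2=s, r−2=p, k−2=i, t−2=r, c−2=a, n−2=l.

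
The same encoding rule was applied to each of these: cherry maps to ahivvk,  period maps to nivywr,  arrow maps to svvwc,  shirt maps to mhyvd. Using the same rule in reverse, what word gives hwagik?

c(2)→a(0) and h(7)→h(7) fit y≡17x+18 (mod 26); the inverse of 17 mod 26 is 23. Each letter's alphabet position (a=0..z=25) is mapped through 17·x+18 mod 26 — an affine cipher.
Decoding hwagik: h(7)→23·(7−18)≡7=h; w(22)→23·(22−18)≡14=o; a(0)→23·(0−18)≡2=c; g(6)→23·(6−18)≡10=k; i(8)→23·(8−18)≡4=e; k(10)→23·(10−18)≡24=y (all mod 26).

hockey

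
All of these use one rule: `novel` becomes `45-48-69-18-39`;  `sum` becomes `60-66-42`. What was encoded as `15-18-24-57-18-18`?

degree

n(#14)→45 and o(#15)→48: differences scale by 3, so n = 3·pos + 3. With a=1..z=26, the number is 3·pos + 3.
Reversing it on 15-18-24-57-18-18: 15→(15−3)÷3=4=d, 18→(18−3)÷3=5=e, 24→(24−3)÷3=7=g, 57→(57−3)÷3=18=r, 18→(18−3)÷3=5=e, 18→(18−3)÷3=5=e.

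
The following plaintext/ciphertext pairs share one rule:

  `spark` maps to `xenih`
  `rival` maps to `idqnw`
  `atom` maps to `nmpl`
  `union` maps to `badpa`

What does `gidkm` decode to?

s(18)→x(23) and p(15)→e(4) fit y≡15x+13 (mod 26); the inverse of 15 mod 26 is 7. Treating letters as 0–25, the rule is x ↦ 15x + 13 (mod 26).
Decoding gidkm: g(6)→7·(6−13)≡3=d; i(8)→7·(8−13)≡17=r; d(3)→7·(3−13)≡8=i; k(10)→7·(10−13)≡5=f; m(12)→7·(12−13)≡19=t (all mod 26).

drift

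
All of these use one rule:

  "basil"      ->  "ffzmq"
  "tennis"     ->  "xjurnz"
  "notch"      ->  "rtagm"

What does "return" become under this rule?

vjaywu

Shifts by position in basil: pos 0: b→f (+4), pos 1: a→f (+5), pos 2: s→z (+7), pos 3: i→m (+4), pos 4: l→q (+5) — repeating every 3. The shifts repeat in a cycle of length 3: positions 0,1,… shift by +4, +5, +7, then the pattern repeats.
On return: r+4=v, e+5=j, t+7=a, u+4=y, r+5=w, n+7=u.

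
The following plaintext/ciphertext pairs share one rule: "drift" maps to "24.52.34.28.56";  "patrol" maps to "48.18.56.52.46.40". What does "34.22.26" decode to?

With a=1..z=26, the number is 2·pos + 16.
Reversing it on 34.22.26: 34→(34−16)÷2=9=i, 22→(22−16)÷2=3=c, 26→(26−16)÷2=5=e.

ice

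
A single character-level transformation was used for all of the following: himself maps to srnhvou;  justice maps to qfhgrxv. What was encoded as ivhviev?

Each pair mirrors across the alphabet (h↔s, i↔r, m↔n): positions sum to 25. Letters are reflected about the middle of the alphabet (position → 25−position): Atbash.
Decoding ivhviev: i↔r, v↔e, h↔s, v↔e, i↔r, e↔v, v↔e.

reserve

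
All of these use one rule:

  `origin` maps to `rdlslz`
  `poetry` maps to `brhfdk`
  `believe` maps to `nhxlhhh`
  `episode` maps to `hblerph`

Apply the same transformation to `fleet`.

The shift depends on letter class: consonant r→d is +12, but vowel o→r is +3. Two shifts are in play — +3 for a/e/i/o/u, +12 for every other letter.
On fleet: f(cons)+12=r, l(cons)+12=x, e(vowel)+3=h, e(vowel)+3=h, t(cons)+12=f.

rxhhf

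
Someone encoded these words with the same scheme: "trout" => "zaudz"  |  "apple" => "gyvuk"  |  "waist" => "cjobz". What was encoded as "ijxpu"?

A repeating key of period 2 is used — shifts +6, +9 over and over.
Decoding ijxpu: i−6=c, j−9=a, x−6=r, p−9=g, u−6=o.

cargo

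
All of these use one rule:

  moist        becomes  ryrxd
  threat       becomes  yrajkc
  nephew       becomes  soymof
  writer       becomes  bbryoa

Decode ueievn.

puzzle

Shifts by position in moist: pos 0: m→r (+5), pos 1: o→y (+10), pos 2: i→r (+9), pos 3: s→x (+5), pos 4: t→d (+10) — repeating every 3. It's a Vigenère-style cipher with numeric key [5,10,9]: position i shifts by key[i mod 3].
Decoding ueievn: u−5=p, e−10=u, i−9=z, e−5=z, v−10=l, n−9=e.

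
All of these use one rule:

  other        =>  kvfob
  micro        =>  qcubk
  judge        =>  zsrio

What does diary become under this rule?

o(14)→k(10) and t(19)→v(21) fit y≡23x+0 (mod 26); the inverse of 23 mod 26 is 17. Treating letters as 0–25, the rule is x ↦ 23x + 0 (mod 26).
For diary: d(3)→23·3+0≡17=r; i(8)→23·8+0≡2=c; a(0)→23·0+0≡0=a; r(17)→23·17+0≡1=b; y(24)→23·24+0≡6=g (all mod 26).

rcabg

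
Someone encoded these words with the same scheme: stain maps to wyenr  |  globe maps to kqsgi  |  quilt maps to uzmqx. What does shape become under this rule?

wmeui

Shifts by position in stain: pos 0: s→w (+4), pos 1: t→y (+5), pos 2: a→e (+4), pos 3: i→n (+5) — repeating every 2. The shifts repeat in a cycle of length 2: positions 0,1,… shift by +4, +5, then the pattern repeats.
On shape: s+4=w, h+5=m, a+4=e, p+5=u, e+4=i.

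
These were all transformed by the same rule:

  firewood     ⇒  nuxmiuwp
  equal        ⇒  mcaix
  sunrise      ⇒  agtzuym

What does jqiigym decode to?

because

Shifts by position in firewood: pos 0: f→n (+8), pos 1: i→u (+12), pos 2: r→x (+6), pos 3: e→m (+8), pos 4: w→i (+12), pos 5: o→u (+6) — repeating every 3. The shifts repeat in a cycle of length 3: positions 0,1,… shift by +8, +12, +6, then the pattern repeats.
Decoding jqiigym: j−8=b, q−12=e, i−6=c, i−8=a, g−12=u, y−6=s, m−8=e.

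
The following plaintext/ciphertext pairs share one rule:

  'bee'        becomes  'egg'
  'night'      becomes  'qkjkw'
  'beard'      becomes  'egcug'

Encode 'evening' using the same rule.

gygqkqj

The rule splits by letter class: vowels +2, consonants +3.
Applying it to evening: e(vowel)+2=g, v(cons)+3=y, e(vowel)+2=g, n(cons)+3=q, i(vowel)+2=k, n(cons)+3=q, g(cons)+3=j.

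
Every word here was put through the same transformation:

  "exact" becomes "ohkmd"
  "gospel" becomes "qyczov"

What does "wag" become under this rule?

gkq

Compare letters: e→o is +10, x→h is +10, a→k is +10 — a constant shift. This is a Caesar cipher with shift 10.
Applying it to wag: w+10=g, a+10=k, g+10=q.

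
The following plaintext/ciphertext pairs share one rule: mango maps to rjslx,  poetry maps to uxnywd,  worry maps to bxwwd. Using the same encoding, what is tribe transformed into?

ywrgn

Two shifts are in play — +9 for a/e/i/o/u, +5 for every other letter.
On tribe: t(cons)+5=y, r(cons)+5=w, i(vowel)+9=r, b(cons)+5=g, e(vowel)+9=n.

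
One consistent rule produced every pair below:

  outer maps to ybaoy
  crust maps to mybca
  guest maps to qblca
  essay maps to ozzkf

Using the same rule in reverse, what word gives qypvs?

grill

Shifts by position in outer: pos 0: o→y (+10), pos 1: u→b (+7), pos 2: t→a (+7), pos 3: e→o (+10), pos 4: r→y (+7) — repeating every 3. A repeating key of period 3 is used — shifts +10, +7, +7 over and over.
Undoing it on qypvs: q−10=g, y−7=r, p−7=i, v−10=l, s−7=l.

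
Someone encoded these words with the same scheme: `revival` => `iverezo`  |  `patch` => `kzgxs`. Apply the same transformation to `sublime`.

Each pair mirrors across the alphabet (r↔i, e↔v, v↔e): positions sum to 25. Letters are reflected about the middle of the alphabet (position → 25−position): Atbash.
Applying it to sublime: s↔h, u↔f, b↔y, l↔o, i↔r, m↔n, e↔v.

hfyornv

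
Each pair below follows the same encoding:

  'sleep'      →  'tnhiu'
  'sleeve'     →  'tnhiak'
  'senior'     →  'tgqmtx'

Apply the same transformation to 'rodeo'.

In sleep: s→t is +1, l→n is +2, e→h is +3, e→i is +4 — the shift increases by 1 each position. The shift increases by 1 at each position, starting from +1: 1, 2, 3, ….
Applying it to rodeo: r+1=s, o+2=q, d+3=g, e+4=i, o+5=t.

sqgit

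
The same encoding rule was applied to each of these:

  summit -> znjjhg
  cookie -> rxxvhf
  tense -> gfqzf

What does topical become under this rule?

s(18)→z(25) and u(20)→n(13) fit y≡7x+3 (mod 26); the inverse of 7 mod 26 is 15. This is an affine cipher: with a=0,…,z=25, each position x becomes (7x+3) mod 26.
For topical: t(19)→7·19+3≡6=g; o(14)→7·14+3≡23=x; p(15)→7·15+3≡4=e; i(8)→7·8+3≡7=h; c(2)→7·2+3≡17=r; a(0)→7·0+3≡3=d; l(11)→7·11+3≡2=c (all mod 26).

gxehrdc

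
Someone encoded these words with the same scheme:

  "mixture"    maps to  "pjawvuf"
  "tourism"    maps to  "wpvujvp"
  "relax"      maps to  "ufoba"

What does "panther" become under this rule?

sbqwkfu

The shift depends on letter class: consonant m→p is +3, but vowel i→j is +1. Two shifts are in play — +1 for a/e/i/o/u, +3 for every other letter.
For panther: p(cons)+3=s, a(vowel)+1=b, n(cons)+3=q, t(cons)+3=w, h(cons)+3=k, e(vowel)+1=f, r(cons)+3=u.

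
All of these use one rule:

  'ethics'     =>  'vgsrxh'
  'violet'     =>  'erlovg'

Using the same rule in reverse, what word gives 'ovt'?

Each pair mirrors across the alphabet (e↔v, t↔g, h↔s): positions sum to 25. Letters are reflected about the middle of the alphabet (position → 25−position): Atbash.
Decoding ovt: o↔l, v↔e, t↔g.

leg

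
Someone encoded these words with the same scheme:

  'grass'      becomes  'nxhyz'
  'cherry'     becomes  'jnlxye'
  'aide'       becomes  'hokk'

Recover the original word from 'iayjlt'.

Shifts by position in grass: pos 0: g→n (+7), pos 1: r→x (+6), pos 2: a→h (+7), pos 3: s→y (+6) — repeating every 2. A repeating key of period 2 is used — shifts +7, +6 over and over.
Undoing it on iayjlt: i−7=b, a−6=u, y−7=r, j−6=d, l−7=e, t−6=n.

burden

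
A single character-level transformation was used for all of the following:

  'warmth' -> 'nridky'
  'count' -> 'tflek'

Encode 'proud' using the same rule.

giflu

Compare letters: w→n is +17, a→r is +17, r→i is +17 — a constant shift. This is a Caesar cipher with shift 17.
For proud: p+17=g, r+17=i, o+17=f, u+17=l, d+17=u.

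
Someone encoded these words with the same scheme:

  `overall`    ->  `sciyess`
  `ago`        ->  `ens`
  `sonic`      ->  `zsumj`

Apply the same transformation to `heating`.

oieamun

The rule splits by letter class: vowels +4, consonants +7.
Applying it to heating: h(cons)+7=o, e(vowel)+4=i, a(vowel)+4=e, t(cons)+7=a, i(vowel)+4=m, n(cons)+7=u, g(cons)+7=n.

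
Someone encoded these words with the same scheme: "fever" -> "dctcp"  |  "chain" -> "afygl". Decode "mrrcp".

otter

Compare letters: f→d is +24, e→c is +24, v→t is +24 — a constant shift. It's a constant shift of +24 (ROT24).
Undoing it on mrrcp: m−24=o, r−24=t, r−24=t, c−24=e, p−24=r.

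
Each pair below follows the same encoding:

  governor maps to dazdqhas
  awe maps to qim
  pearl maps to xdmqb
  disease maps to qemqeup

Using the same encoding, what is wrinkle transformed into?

Read the word backwards and shift each letter +12.
On wrinkle: reverse → elknirw; then shift: e+12=q, l+12=x, k+12=w, n+12=z, i+12=u, r+12=d, w+12=i.

qxwzudi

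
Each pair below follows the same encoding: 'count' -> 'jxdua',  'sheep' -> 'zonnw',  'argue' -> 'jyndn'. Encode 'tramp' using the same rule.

The rule splits by letter class: vowels +9, consonants +7.
On tramp: t(cons)+7=a, r(cons)+7=y, a(vowel)+9=j, m(cons)+7=t, p(cons)+7=w.

ayjtw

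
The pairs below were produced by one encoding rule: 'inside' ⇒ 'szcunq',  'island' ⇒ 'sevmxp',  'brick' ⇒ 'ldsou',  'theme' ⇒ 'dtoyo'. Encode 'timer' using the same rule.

Shifts by position in inside: pos 0: i→s (+10), pos 1: n→z (+12), pos 2: s→c (+10), pos 3: i→u (+12) — repeating every 2. A repeating key of period 2 is used — shifts +10, +12 over and over.
For timer: t+10=d, i+12=u, m+10=w, e+12=q, r+10=b.

duwqb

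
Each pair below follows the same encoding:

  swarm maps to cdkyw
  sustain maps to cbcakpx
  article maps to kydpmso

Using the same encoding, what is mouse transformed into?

Shifts by position in swarm: pos 0: s→c (+10), pos 1: w→d (+7), pos 2: a→k (+10), pos 3: r→y (+7) — repeating every 2. It's a Vigenère-style cipher with numeric key [10,7]: position i shifts by key[i mod 2].
On mouse: m+10=w, o+7=v, u+10=e, s+7=z, e+10=o.

wvezo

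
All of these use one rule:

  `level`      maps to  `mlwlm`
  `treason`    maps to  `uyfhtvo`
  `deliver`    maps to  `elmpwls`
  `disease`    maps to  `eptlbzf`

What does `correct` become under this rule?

dvsyfju

Shifts by position in level: pos 0: l→m (+1), pos 1: e→l (+7), pos 2: v→w (+1), pos 3: e→l (+7) — repeating every 2. A repeating key of period 2 is used — shifts +1, +7 over and over.
Applying it to correct: c+1=d, o+7=v, r+1=s, r+7=y, e+1=f, c+7=j, t+1=u.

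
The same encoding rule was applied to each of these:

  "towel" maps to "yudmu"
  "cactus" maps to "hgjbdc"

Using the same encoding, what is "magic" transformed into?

In towel: t→y is +5, o→u is +6, w→d is +7, e→m is +8 — the shift increases by 1 each position. The shift increases by 1 at each position, starting from +5: 5, 6, 7, ….
On magic: m+5=r, a+6=g, g+7=n, i+8=q, c+9=l.

rgnql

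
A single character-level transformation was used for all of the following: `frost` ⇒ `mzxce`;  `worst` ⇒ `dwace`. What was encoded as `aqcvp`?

title

Letter i (0-indexed) is shifted by i+7, so successive shifts are 7, 8, 9, ….
Undoing it on aqcvp: a−7=t, q−8=i, c−9=t, v−10=l, p−11=e.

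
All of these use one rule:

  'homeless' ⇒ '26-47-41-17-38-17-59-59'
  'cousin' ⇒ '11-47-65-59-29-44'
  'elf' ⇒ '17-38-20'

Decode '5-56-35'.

h(#8)→26 and o(#15)→47: differences scale by 3, so n = 3·pos + 2. With a=1..z=26, the number is 3·pos + 2.
Reversing it on 5-56-35: 5→(5−2)÷3=1=a, 56→(56−2)÷3=18=r, 35→(35−2)÷3=11=k.

ark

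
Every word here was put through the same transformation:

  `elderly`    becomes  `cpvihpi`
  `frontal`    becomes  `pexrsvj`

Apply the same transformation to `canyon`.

rscreg

The output letters match the input read backwards, each shifted +4: elderly reversed is ylredle. Read the word backwards and shift each letter +4.
Applying it to canyon: reverse → noynac; then shift: n+4=r, o+4=s, y+4=c, n+4=r, a+4=e, c+4=g.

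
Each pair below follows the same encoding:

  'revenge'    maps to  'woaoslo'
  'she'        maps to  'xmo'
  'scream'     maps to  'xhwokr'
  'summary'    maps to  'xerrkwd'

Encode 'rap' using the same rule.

The shift depends on letter class: consonant r→w is +5, but vowel e→o is +10. The rule splits by letter class: vowels +10, consonants +5.
For rap: r(cons)+5=w, a(vowel)+10=k, p(cons)+5=u.

wku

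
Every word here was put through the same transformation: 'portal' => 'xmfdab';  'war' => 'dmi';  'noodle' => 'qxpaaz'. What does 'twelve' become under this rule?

qhxqif

The output letters match the input read backwards, each shifted +12: portal reversed is latrop. Two steps: reverse the string, then apply a Caesar shift of +12.
For twelve: reverse → evlewt; then shift: e+12=q, v+12=h, l+12=x, e+12=q, w+12=i, t+12=f.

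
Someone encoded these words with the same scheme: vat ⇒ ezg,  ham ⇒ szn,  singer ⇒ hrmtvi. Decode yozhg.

Each pair mirrors across the alphabet (v↔e, a↔z, t↔g): positions sum to 25. Each letter is replaced by its mirror in the alphabet: a↔z, b↔y, c↔x, and so on (the Atbash cipher).
Reversing it on yozhg: y↔b, o↔l, z↔a, h↔s, g↔t.

blast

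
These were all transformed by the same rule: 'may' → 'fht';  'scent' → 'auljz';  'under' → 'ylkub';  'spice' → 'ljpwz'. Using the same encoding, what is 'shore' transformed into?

The output letters match the input read backwards, each shifted +7: may reversed is yam. Two steps: reverse the string, then apply a Caesar shift of +7.
For shore: reverse → erohs; then shift: e+7=l, r+7=y, o+7=v, h+7=o, s+7=z.

lyvoz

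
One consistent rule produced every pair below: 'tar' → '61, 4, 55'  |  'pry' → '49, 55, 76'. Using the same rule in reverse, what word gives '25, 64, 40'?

hum

t(#20)→61 and a(#1)→4: differences scale by 3, so n = 3·pos + 1. With a=1..z=26, the number is 3·pos + 1.
Reversing it on 25, 64, 40: 25→(25−1)÷3=8=h, 64→(64−1)÷3=21=u, 40→(40−1)÷3=13=m.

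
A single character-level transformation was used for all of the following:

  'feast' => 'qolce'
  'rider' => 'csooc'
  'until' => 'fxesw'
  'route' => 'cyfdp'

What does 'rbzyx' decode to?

Shifts by position in feast: pos 0: f→q (+11), pos 1: e→o (+10), pos 2: a→l (+11), pos 3: s→c (+10) — repeating every 2. A repeating key of period 2 is used — shifts +11, +10 over and over.
Undoing it on rbzyx: r−11=g, b−10=r, z−11=o, y−10=o, x−11=m.

groom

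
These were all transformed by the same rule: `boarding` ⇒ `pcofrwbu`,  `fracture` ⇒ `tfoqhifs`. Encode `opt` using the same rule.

cdh

Compare letters: b→p is +14, o→c is +14, a→o is +14 — a constant shift. It's a constant shift of +14 (ROT14).
Applying it to opt: o+14=c, p+14=d, t+14=h.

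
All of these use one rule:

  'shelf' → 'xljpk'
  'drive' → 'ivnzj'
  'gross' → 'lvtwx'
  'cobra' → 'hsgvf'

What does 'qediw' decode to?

layer

Shifts by position in shelf: pos 0: s→x (+5), pos 1: h→l (+4), pos 2: e→j (+5), pos 3: l→p (+4) — repeating every 2. It's a Vigenère-style cipher with numeric key [5,4]: position i shifts by key[i mod 2].
Reversing it on qediw: q−5=l, e−4=a, d−5=y, i−4=e, w−5=r.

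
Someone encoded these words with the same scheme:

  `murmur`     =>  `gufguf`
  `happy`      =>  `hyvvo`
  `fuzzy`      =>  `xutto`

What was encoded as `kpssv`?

steep

m(12)→g(6) and u(20)→u(20) fit y≡5x+24 (mod 26); the inverse of 5 mod 26 is 21. Treating letters as 0–25, the rule is x ↦ 5x + 24 (mod 26).
Undoing it on kpssv: k(10)→21·(10−24)≡18=s; p(15)→21·(15−24)≡19=t; s(18)→21·(18−24)≡4=e; s(18)→21·(18−24)≡4=e; v(21)→21·(21−24)≡15=p (all mod 26).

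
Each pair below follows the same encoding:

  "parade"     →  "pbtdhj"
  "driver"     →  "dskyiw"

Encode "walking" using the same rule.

In parade: p→p is +0, a→b is +1, r→t is +2, a→d is +3 — the shift increases by 1 each position. Each letter shifts forward by its position index (0, 1, 2, …) — the shift grows by one for each successive letter.
Applying it to walking: w+0=w, a+1=b, l+2=n, k+3=n, i+4=m, n+5=s, g+6=m.

wbnnmsm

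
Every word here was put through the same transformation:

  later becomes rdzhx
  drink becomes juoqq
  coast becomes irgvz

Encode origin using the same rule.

uuojoq

The shifts repeat in a cycle of length 2: positions 0,1,… shift by +6, +3, then the pattern repeats.
On origin: o+6=u, r+3=u, i+6=o, g+3=j, i+6=o, n+3=q.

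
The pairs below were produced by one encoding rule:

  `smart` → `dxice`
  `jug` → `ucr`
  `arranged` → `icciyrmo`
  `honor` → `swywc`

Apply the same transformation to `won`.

hwy

The shift depends on letter class: consonant s→d is +11, but vowel a→i is +8. Vowels shift forward by 8 and consonants shift forward by 11.
For won: w(cons)+11=h, o(vowel)+8=w, n(cons)+11=y.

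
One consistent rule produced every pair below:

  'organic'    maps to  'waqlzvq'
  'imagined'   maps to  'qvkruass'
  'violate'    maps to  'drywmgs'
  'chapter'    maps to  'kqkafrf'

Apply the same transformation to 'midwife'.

urnhuss

Each letter shifts forward by (position + 8), i.e. 8, 9, 10, … — the shift grows by one for each successive letter.
On midwife: m+8=u, i+9=r, d+10=n, w+11=h, i+12=u, f+13=s, e+14=s.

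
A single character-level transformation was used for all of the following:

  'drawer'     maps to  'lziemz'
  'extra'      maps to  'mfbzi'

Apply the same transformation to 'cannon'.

kivvwv

Compare letters: d→l is +8, r→z is +8, a→i is +8 — a constant shift. It's a constant shift of +8 (ROT8).
On cannon: c+8=k, a+8=i, n+8=v, n+8=v, o+8=w, n+8=v.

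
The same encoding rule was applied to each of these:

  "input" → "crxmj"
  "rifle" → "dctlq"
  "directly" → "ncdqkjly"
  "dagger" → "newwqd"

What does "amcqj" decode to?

quiet

Each letter's alphabet position (a=0..z=25) is mapped through 3·x+4 mod 26 — an affine cipher.
Undoing it on amcqj: a(0)→9·(0−4)≡16=q; m(12)→9·(12−4)≡20=u; c(2)→9·(2−4)≡8=i; q(16)→9·(16−4)≡4=e; j(9)→9·(9−4)≡19=t (all mod 26).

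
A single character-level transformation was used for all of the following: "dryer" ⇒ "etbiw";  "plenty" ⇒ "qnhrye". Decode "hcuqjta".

In dryer: d→e is +1, r→t is +2, y→b is +3, e→i is +4 — the shift increases by 1 each position. Letter i (0-indexed) is shifted by i+1, so successive shifts are 1, 2, 3, ….
Decoding hcuqjta: h−1=g, c−2=a, u−3=r, q−4=m, j−5=e, t−6=n, a−7=t.

garment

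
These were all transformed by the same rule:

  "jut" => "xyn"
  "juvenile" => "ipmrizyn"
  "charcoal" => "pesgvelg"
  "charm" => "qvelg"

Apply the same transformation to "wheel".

piila

Two steps: reverse the string, then apply a Caesar shift of +4.
Applying it to wheel: reverse → leehw; then shift: l+4=p, e+4=i, e+4=i, h+4=l, w+4=a.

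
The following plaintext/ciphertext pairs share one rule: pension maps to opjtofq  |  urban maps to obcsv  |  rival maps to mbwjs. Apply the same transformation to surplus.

tvmqsvt

The output letters match the input read backwards, each shifted +1: pension reversed is noisnep. Read the word backwards and shift each letter +1.
On surplus: reverse → sulprus; then shift: s+1=t, u+1=v, l+1=m, p+1=q, r+1=s, u+1=v, s+1=t.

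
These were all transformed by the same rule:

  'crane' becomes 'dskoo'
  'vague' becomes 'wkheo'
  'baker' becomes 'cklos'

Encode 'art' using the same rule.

Vowels shift forward by 10 and consonants shift forward by 1.
For art: a(vowel)+10=k, r(cons)+1=s, t(cons)+1=u.

ksu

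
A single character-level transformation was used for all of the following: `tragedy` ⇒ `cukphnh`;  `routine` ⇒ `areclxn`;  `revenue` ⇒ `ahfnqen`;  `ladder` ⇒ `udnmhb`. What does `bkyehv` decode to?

shovel

The shifts repeat in a cycle of length 3: positions 0,1,… shift by +9, +3, +10, then the pattern repeats.
Reversing it on bkyehv: b−9=s, k−3=h, y−10=o, e−9=v, h−3=e, v−10=l.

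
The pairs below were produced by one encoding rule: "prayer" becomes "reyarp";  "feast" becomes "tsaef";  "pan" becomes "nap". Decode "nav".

van

The output letters match the input read backwards: prayer reversed is reyarp. The word is simply reversed.
Reversing it on nav: then reverse → van.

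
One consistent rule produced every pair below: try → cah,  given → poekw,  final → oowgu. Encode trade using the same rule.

cagmk

The shift depends on letter class: consonant t→c is +9, but vowel i→o is +6. Two shifts are in play — +6 for a/e/i/o/u, +9 for every other letter.
On trade: t(cons)+9=c, r(cons)+9=a, a(vowel)+6=g, d(cons)+9=m, e(vowel)+6=k.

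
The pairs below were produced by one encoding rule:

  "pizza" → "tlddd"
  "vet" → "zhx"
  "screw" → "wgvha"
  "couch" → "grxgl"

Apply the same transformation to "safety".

Two shifts are in play — +3 for a/e/i/o/u, +4 for every other letter.
For safety: s(cons)+4=w, a(vowel)+3=d, f(cons)+4=j, e(vowel)+3=h, t(cons)+4=x, y(cons)+4=c.

wdjhxc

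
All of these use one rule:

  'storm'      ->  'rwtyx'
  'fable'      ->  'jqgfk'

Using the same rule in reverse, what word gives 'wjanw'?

The output letters match the input read backwards, each shifted +5: storm reversed is mrots. The word is reversed, then every letter is shifted forward by 5.
Decoding wjanw: shift back: w−5=r, j−5=e, a−5=v, n−5=i, w−5=r → revir; then reverse → river.

river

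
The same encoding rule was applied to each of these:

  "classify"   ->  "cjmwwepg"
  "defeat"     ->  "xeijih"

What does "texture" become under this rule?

Two steps: reverse the string, then apply a Caesar shift of +4.
Applying it to texture: reverse → erutxet; then shift: e+4=i, r+4=v, u+4=y, t+4=x, x+4=b, e+4=i, t+4=x.

ivyxbix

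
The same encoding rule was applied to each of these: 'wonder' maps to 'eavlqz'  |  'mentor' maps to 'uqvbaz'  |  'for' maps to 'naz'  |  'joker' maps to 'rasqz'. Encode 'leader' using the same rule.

tqmlqz

The shift depends on letter class: consonant w→e is +8, but vowel o→a is +12. The rule splits by letter class: vowels +12, consonants +8.
On leader: l(cons)+8=t, e(vowel)+12=q, a(vowel)+12=m, d(cons)+8=l, e(vowel)+12=q, r(cons)+8=z.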